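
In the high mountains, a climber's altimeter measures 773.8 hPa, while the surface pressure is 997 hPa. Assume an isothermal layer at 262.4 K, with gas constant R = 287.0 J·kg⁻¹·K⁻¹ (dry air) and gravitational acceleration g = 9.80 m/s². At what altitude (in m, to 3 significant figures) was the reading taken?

z ≈ 1950 m

Scale height: H = RT/g = 287.0 × 262.4 / 9.80 = 7684.6 m.
Invert the barometric formula: z = H ln(P₀/P).
P₀/P = 997/773.8 = 1.2884; ln(1.2884) = 0.25340.
z = 7684.6 × 0.25340 = 1947.3 m.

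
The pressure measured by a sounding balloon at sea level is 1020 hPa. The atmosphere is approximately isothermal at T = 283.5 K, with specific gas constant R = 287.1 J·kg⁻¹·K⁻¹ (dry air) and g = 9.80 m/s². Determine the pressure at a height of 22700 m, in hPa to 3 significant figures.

Scale height: H = RT/g = 287.1 × 283.5 / 9.80 = 8305.4 m.
Barometric formula: P = P₀ exp(−z/H).
z/H = 22700/8305.4 = 2.7332; exp(−2.7332) = 0.065011.
P = 1020 × 0.065011 = 66.311 hPa.

P ≈ 66.3 hPa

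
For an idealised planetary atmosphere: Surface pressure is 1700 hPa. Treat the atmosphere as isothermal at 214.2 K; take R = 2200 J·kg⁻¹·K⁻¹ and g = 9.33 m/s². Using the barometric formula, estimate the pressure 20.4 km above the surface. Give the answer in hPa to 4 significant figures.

Scale height: H = RT/g = 2200 × 214.2 / 9.33 = 50508 m.
Barometric formula: P = P₀ exp(−z/H).
z/H = 20400/50508 = 0.40390; exp(−0.40390) = 0.66771.
P = 1700 × 0.66771 = 1135.1 hPa.

P ≈ 1135 hPa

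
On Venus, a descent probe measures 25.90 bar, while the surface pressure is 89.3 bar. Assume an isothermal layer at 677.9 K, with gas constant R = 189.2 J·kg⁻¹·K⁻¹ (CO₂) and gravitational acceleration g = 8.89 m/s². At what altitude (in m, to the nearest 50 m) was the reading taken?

z ≈ 17850 m

Scale height: H = RT/g = 189.2 × 677.9 / 8.89 = 14427 m.
Invert the barometric formula: z = H ln(P₀/P).
P₀/P = 89.3/25.90 = 3.4479; ln(3.4479) = 1.2378.
z = 14427 × 1.2378 = 17858 m.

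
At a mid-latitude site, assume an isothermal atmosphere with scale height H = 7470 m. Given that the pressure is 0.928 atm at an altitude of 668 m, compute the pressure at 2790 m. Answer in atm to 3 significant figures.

P ≈ 0.699 atm

Between two levels, P₂ = P₁ exp(−Δz/H) with Δz = z₂ − z₁.
Δz = 2790.0 − 668.00 = 2122.0 m; Δz/H = 2122.0/7470.0 = 0.28407.
P₂ = 0.928 × exp(−0.28407) = 0.928 × 0.75271 = 0.69851 atm.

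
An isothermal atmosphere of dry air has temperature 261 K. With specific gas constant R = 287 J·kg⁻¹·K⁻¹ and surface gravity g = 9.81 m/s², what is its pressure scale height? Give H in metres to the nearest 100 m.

H ≈ 7600 m

The scale height of an isothermal atmosphere is H = RT/g.
H = 287 × 261 / 9.81 = 74907/9.81 = 7635.8 m.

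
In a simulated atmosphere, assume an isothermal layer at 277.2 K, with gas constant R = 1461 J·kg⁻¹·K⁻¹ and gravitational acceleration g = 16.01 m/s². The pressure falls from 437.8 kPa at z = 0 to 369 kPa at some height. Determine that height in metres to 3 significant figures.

z ≈ 4320 m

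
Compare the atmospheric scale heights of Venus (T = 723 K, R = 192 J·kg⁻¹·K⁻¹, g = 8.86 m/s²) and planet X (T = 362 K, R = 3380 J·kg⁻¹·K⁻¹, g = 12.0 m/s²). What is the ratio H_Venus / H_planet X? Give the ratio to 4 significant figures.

H = RT/g for each body.
H_Venus = 192 × 723 / 8.86 = 15668 m.
H_planet X = 3380 × 362 / 12.0 = 101960 m.
H_Venus/H_planet X = 15668/101960 = 0.15367.

H_Venus/H_planet X ≈ 0.1537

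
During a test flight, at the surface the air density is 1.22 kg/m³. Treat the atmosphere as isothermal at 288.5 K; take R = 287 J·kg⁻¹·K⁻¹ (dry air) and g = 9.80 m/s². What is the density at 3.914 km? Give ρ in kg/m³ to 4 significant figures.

ρ ≈ 0.7677 kg/m³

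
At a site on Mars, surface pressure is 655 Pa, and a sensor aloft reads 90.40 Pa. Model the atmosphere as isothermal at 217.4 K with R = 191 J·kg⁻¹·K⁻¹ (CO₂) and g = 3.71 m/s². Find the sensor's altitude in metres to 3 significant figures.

Scale height: H = RT/g = 191 × 217.4 / 3.71 = 11192 m.
Invert the barometric formula: z = H ln(P₀/P).
P₀/P = 655/90.40 = 7.2456; ln(7.2456) = 1.9804.
z = 11192 × 1.9804 = 22165 m.

z ≈ 22200 m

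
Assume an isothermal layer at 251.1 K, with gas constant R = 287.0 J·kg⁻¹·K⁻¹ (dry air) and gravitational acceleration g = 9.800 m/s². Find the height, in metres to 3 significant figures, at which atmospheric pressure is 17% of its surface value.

z ≈ 13000 m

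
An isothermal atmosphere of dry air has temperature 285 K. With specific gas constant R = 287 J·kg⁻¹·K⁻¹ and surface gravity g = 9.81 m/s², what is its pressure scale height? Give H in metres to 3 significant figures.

The scale height of an isothermal atmosphere is H = RT/g.
H = 287 × 285 / 9.81 = 81795/9.81 = 8337.9 m.

H ≈ 8340 m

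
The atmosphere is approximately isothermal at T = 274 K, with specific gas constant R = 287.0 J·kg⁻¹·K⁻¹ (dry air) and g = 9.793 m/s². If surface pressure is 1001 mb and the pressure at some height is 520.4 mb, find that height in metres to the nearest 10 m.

Scale height: H = RT/g = 287.0 × 274 / 9.793 = 8030.0 m.
Invert the barometric formula: z = H ln(P₀/P).
P₀/P = 1001/520.4 = 1.9235; ln(1.9235) = 0.65415.
z = 8030.0 × 0.65415 = 5252.8 m.

z ≈ 5250 m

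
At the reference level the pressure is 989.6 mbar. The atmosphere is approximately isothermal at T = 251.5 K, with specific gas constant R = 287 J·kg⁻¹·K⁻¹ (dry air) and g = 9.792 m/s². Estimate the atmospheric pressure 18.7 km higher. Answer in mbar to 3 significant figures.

P ≈ 78.3 mbar

Scale height: H = RT/g = 287 × 251.5 / 9.792 = 7371.4 m.
Barometric formula: P = P₀ exp(−z/H).
z/H = 18700/7371.4 = 2.5368; exp(−2.5368) = 0.079119.
P = 989.6 × 0.079119 = 78.296 mbar.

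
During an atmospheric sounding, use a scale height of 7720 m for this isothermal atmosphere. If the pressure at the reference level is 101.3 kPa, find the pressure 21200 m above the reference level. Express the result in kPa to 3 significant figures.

P ≈ 6.50 kPa

Barometric formula: P = P₀ exp(−z/H).
z/H = 21200/7720.0 = 2.7461; exp(−2.7461) = 0.064178.
P = 101.3 × 0.064178 = 6.5012 kPa.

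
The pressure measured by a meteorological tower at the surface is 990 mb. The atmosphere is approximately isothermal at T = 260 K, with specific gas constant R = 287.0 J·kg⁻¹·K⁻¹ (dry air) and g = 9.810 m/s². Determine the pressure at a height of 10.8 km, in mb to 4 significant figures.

P ≈ 239.3 mb

Scale height: H = RT/g = 287.0 × 260 / 9.810 = 7606.5 m.
Barometric formula: P = P₀ exp(−z/H).
z/H = 10800/7606.5 = 1.4198; exp(−1.4198) = 0.24176.
P = 990 × 0.24176 = 239.34 mb.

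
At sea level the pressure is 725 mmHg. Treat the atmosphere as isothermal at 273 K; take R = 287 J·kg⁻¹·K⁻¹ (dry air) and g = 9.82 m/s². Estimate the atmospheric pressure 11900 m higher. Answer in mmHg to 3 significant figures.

Scale height: H = RT/g = 287 × 273 / 9.82 = 7978.7 m.
Barometric formula: P = P₀ exp(−z/H).
z/H = 11900/7978.7 = 1.4915; exp(−1.4915) = 0.22503.
P = 725 × 0.22503 = 163.15 mmHg.

P ≈ 163 mmHg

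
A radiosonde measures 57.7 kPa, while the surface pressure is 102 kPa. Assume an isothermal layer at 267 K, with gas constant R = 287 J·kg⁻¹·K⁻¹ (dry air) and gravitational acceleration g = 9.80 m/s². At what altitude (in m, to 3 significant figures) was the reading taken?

z ≈ 4450 m

Scale height: H = RT/g = 287 × 267 / 9.80 = 7819.3 m.
Invert the barometric formula: z = H ln(P₀/P).
P₀/P = 102/57.7 = 1.7678; ln(1.7678) = 0.56974.
z = 7819.3 × 0.56974 = 4455.0 m.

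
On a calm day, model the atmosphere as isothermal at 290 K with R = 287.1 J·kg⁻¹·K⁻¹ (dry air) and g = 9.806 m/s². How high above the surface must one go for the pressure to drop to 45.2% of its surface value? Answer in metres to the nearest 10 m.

Scale height: H = RT/g = 287.1 × 290 / 9.806 = 8490.6 m.
Set P/P₀ = exp(−z/H) = 0.452, so z = −H ln(0.452).
−ln(0.452) = 0.79407; z = 8490.6 × 0.79407 = 6742.1 m.

z ≈ 6740 m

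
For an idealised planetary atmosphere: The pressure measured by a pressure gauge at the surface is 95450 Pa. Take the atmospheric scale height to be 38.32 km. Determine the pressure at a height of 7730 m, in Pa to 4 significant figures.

P ≈ 78010 Pa

Barometric formula: P = P₀ exp(−z/H).
z/H = 7730.0/38320 = 0.20172; exp(−0.20172) = 0.81732.
P = 95450 × 0.81732 = 78013 Pa.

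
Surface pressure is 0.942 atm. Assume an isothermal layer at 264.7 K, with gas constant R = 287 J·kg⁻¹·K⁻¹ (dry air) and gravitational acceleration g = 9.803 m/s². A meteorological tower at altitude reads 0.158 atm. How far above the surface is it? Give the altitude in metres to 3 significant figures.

Scale height: H = RT/g = 287 × 264.7 / 9.803 = 7749.6 m.
Invert the barometric formula: z = H ln(P₀/P).
P₀/P = 0.942/0.158 = 5.9620; ln(5.9620) = 1.7854.
z = 7749.6 × 1.7854 = 13836 m.

z ≈ 13800 m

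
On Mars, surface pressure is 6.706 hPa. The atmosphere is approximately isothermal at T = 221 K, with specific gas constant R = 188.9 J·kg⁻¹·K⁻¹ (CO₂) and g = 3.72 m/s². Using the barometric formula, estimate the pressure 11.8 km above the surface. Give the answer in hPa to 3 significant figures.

Scale height: H = RT/g = 188.9 × 221 / 3.72 = 11222 m.
Barometric formula: P = P₀ exp(−z/H).
z/H = 11800/11222 = 1.0515; exp(−1.0515) = 0.34941.
P = 6.706 × 0.34941 = 2.3431 hPa.

P ≈ 2.34 hPa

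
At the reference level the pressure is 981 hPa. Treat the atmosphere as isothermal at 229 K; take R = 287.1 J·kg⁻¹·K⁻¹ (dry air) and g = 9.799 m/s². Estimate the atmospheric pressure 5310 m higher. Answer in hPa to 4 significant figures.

Scale height: H = RT/g = 287.1 × 229 / 9.799 = 6709.4 m.
Barometric formula: P = P₀ exp(−z/H).
z/H = 5310.0/6709.4 = 0.79143; exp(−0.79143) = 0.45320.
P = 981 × 0.45320 = 444.59 hPa.

P ≈ 444.6 hPa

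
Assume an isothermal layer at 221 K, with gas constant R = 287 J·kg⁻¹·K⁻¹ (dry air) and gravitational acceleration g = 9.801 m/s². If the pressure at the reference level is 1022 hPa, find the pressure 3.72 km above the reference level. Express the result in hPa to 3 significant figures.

Scale height: H = RT/g = 287 × 221 / 9.801 = 6471.5 m.
Barometric formula: P = P₀ exp(−z/H).
z/H = 3720.0/6471.5 = 0.57483; exp(−0.57483) = 0.56280.
P = 1022 × 0.56280 = 575.18 hPa.

P ≈ 575 hPa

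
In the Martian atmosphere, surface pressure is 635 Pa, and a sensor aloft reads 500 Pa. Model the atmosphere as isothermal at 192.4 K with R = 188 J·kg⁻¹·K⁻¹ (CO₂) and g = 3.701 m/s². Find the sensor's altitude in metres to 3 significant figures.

z ≈ 2340 m

Scale height: H = RT/g = 188 × 192.4 / 3.701 = 9773.4 m.
Invert the barometric formula: z = H ln(P₀/P).
P₀/P = 635/500 = 1.2700; ln(1.2700) = 0.23902.
z = 9773.4 × 0.23902 = 2336.0 m.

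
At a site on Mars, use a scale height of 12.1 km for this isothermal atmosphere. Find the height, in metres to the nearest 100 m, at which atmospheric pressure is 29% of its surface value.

z ≈ 15000 m

Set P/P₀ = exp(−z/H) = 0.29, so z = −H ln(0.29).
−ln(0.29) = 1.2379; z = 12100 × 1.2379 = 14979 m.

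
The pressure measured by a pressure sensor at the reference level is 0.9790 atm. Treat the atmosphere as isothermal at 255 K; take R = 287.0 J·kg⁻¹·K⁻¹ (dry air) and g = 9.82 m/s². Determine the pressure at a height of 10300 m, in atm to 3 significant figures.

Scale height: H = RT/g = 287.0 × 255 / 9.82 = 7452.6 m.
Barometric formula: P = P₀ exp(−z/H).
z/H = 10300/7452.6 = 1.3821; exp(−1.3821) = 0.25105.
P = 0.9790 × 0.25105 = 0.24578 atm.

P ≈ 0.246 atm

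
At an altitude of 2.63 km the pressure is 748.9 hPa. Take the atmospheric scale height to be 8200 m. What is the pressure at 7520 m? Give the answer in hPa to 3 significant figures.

P ≈ 413 hPa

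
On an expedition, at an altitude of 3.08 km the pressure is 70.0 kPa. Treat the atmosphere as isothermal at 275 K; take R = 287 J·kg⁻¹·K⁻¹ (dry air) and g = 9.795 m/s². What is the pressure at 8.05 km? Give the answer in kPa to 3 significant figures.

Scale height: H = RT/g = 287 × 275 / 9.795 = 8057.7 m.
Between two levels, P₂ = P₁ exp(−Δz/H) with Δz = z₂ − z₁.
Δz = 8050.0 − 3080.0 = 4970.0 m; Δz/H = 4970.0/8057.7 = 0.61680.
P₂ = 70.0 × exp(−0.61680) = 70.0 × 0.53967 = 37.777 kPa.

P ≈ 37.8 kPa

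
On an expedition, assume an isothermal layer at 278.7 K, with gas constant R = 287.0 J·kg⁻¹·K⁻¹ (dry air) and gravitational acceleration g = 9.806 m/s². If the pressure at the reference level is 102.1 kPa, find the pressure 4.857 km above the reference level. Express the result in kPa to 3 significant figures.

P ≈ 56.3 kPa

Scale height: H = RT/g = 287.0 × 278.7 / 9.806 = 8156.9 m.
Barometric formula: P = P₀ exp(−z/H).
z/H = 4857.0/8156.9 = 0.59545; exp(−0.59545) = 0.55131.
P = 102.1 × 0.55131 = 56.289 kPa.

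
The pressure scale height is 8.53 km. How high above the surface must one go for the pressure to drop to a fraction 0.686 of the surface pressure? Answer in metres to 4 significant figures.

Set P/P₀ = exp(−z/H) = 0.686, so z = −H ln(0.686).
−ln(0.686) = 0.37688; z = 8530.0 × 0.37688 = 3214.8 m.

z ≈ 3215 m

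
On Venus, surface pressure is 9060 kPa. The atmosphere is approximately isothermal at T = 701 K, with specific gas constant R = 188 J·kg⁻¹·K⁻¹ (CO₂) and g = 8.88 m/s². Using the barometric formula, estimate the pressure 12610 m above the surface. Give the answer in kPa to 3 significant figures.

P ≈ 3870 kPa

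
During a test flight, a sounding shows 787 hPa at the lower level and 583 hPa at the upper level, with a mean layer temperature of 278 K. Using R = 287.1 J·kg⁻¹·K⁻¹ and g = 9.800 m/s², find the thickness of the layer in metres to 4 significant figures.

Hypsometric equation: Δz = (R T̄/g) ln(P₁/P₂).
R T̄/g = 287.1 × 278 / 9.800 = 8144.3 m.
ln(787/583) = ln(1.3499) = 0.30003.
Δz = 8144.3 × 0.30003 = 2443.5 m.

Δz ≈ 2444 m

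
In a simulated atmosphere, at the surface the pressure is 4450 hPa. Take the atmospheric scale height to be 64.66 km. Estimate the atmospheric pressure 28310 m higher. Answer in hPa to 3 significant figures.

P ≈ 2870 hPa

Barometric formula: P = P₀ exp(−z/H).
z/H = 28310/64660 = 0.43783; exp(−0.43783) = 0.64544.
P = 4450 × 0.64544 = 2872.2 hPa.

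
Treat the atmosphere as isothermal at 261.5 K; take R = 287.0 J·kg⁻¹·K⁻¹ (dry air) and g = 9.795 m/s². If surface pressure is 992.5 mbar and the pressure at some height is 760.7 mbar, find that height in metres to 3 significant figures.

z ≈ 2040 m

Scale height: H = RT/g = 287.0 × 261.5 / 9.795 = 7662.1 m.
Invert the barometric formula: z = H ln(P₀/P).
P₀/P = 992.5/760.7 = 1.3047; ln(1.3047) = 0.26597.
z = 7662.1 × 0.26597 = 2037.9 m.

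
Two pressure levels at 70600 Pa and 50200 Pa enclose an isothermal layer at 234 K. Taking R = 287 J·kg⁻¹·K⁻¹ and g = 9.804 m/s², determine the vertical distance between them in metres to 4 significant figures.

Δz ≈ 2336 m

Hypsometric equation: Δz = (R T̄/g) ln(P₁/P₂).
R T̄/g = 287 × 234 / 9.804 = 6850.1 m.
ln(70600/50200) = ln(1.4064) = 0.34103.
Δz = 6850.1 × 0.34103 = 2336.1 m.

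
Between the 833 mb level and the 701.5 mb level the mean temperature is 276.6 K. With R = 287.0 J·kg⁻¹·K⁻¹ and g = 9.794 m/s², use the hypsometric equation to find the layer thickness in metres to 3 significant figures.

Hypsometric equation: Δz = (R T̄/g) ln(P₁/P₂).
R T̄/g = 287.0 × 276.6 / 9.794 = 8105.4 m.
ln(833/701.5) = ln(1.1875) = 0.17185.
Δz = 8105.4 × 0.17185 = 1392.9 m.

Δz ≈ 1390 m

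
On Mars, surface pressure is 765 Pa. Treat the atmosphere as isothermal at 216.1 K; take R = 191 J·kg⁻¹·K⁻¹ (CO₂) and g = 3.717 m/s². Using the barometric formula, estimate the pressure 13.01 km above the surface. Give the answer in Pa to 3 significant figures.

P ≈ 237 Pa

Scale height: H = RT/g = 191 × 216.1 / 3.717 = 11104 m.
Barometric formula: P = P₀ exp(−z/H).
z/H = 13010/11104 = 1.1716; exp(−1.1716) = 0.30987.
P = 765 × 0.30987 = 237.05 Pa.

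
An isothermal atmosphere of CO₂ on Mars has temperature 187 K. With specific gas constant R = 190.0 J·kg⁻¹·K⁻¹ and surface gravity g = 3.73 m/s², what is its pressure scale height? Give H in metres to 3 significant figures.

The scale height of an isothermal atmosphere is H = RT/g.
H = 190.0 × 187 / 3.73 = 35530/3.73 = 9525.5 m.

H ≈ 9530 m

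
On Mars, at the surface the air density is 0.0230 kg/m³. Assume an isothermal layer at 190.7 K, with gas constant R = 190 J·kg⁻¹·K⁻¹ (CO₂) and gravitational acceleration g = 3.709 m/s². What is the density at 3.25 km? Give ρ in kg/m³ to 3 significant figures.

Scale height: H = RT/g = 190 × 190.7 / 3.709 = 9768.9 m.
In an isothermal atmosphere, density decays like pressure: ρ = ρ₀ exp(−z/H).
z/H = 3250.0/9768.9 = 0.33269; exp(−0.33269) = 0.71699.
ρ = 0.0230 × 0.71699 = 0.016491 kg/m³.

ρ ≈ 0.0165 kg/m³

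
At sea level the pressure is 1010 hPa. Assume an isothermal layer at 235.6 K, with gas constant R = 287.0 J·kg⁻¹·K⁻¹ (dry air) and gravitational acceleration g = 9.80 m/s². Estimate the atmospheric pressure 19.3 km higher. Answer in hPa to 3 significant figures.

P ≈ 61.6 hPa

Scale height: H = RT/g = 287.0 × 235.6 / 9.80 = 6899.7 m.
Barometric formula: P = P₀ exp(−z/H).
z/H = 19300/6899.7 = 2.7972; exp(−2.7972) = 0.060981.
P = 1010 × 0.060981 = 61.591 hPa.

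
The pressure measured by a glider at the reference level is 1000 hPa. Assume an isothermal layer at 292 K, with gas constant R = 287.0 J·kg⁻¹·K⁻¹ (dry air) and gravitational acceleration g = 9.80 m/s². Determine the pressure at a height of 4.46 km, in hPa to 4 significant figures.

Scale height: H = RT/g = 287.0 × 292 / 9.80 = 8551.4 m.
Barometric formula: P = P₀ exp(−z/H).
z/H = 4460.0/8551.4 = 0.52155; exp(−0.52155) = 0.59360.
P = 1000 × 0.59360 = 593.60 hPa.

P ≈ 593.6 hPa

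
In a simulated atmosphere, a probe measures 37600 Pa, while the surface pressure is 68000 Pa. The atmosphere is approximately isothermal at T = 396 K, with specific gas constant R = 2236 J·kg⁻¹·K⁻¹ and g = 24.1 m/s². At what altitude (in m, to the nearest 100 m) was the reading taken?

z ≈ 21800 m

Scale height: H = RT/g = 2236 × 396 / 24.1 = 36741 m.
Invert the barometric formula: z = H ln(P₀/P).
P₀/P = 68000/37600 = 1.8085; ln(1.8085) = 0.59250.
z = 36741 × 0.59250 = 21769 m.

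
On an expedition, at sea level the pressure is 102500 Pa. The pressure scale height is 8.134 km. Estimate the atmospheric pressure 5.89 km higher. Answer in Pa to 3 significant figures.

Barometric formula: P = P₀ exp(−z/H).
z/H = 5890.0/8134.0 = 0.72412; exp(−0.72412) = 0.48475.
P = 102500 × 0.48475 = 49687 Pa.

P ≈ 49700 Pa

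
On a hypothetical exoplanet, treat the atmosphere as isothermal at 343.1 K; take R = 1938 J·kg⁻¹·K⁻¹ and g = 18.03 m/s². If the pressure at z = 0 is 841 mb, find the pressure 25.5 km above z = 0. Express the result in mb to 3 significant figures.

Scale height: H = RT/g = 1938 × 343.1 / 18.03 = 36879 m.
Barometric formula: P = P₀ exp(−z/H).
z/H = 25500/36879 = 0.69145; exp(−0.69145) = 0.50085.
P = 841 × 0.50085 = 421.21 mb.

P ≈ 421 mb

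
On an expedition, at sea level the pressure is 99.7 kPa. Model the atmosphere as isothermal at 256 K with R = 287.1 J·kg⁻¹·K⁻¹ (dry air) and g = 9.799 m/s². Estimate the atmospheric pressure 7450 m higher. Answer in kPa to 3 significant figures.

P ≈ 36.9 kPa

Scale height: H = RT/g = 287.1 × 256 / 9.799 = 7500.5 m.
Barometric formula: P = P₀ exp(−z/H).
z/H = 7450.0/7500.5 = 0.99327; exp(−0.99327) = 0.37036.
P = 99.7 × 0.37036 = 36.925 kPa.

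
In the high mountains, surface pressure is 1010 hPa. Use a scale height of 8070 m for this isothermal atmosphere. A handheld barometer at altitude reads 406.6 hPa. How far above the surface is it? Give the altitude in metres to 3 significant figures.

z ≈ 7340 m

Invert the barometric formula: z = H ln(P₀/P).
P₀/P = 1010/406.6 = 2.4840; ln(2.4840) = 0.90987.
z = 8070.0 × 0.90987 = 7342.7 m.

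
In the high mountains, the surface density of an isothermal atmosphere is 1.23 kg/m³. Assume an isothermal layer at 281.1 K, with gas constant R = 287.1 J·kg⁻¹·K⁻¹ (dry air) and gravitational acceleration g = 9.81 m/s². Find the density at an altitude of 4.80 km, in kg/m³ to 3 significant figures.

ρ ≈ 0.686 kg/m³

Scale height: H = RT/g = 287.1 × 281.1 / 9.81 = 8226.7 m.
In an isothermal atmosphere, density decays like pressure: ρ = ρ₀ exp(−z/H).
z/H = 4800.0/8226.7 = 0.58347; exp(−0.58347) = 0.55796.
ρ = 1.23 × 0.55796 = 0.68629 kg/m³.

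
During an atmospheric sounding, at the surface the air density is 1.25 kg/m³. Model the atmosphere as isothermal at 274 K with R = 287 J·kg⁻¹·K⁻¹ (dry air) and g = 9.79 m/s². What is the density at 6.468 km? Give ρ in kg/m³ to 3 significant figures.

ρ ≈ 0.559 kg/m³

Scale height: H = RT/g = 287 × 274 / 9.79 = 8032.5 m.
In an isothermal atmosphere, density decays like pressure: ρ = ρ₀ exp(−z/H).
z/H = 6468.0/8032.5 = 0.80523; exp(−0.80523) = 0.44699.
ρ = 1.25 × 0.44699 = 0.55874 kg/m³.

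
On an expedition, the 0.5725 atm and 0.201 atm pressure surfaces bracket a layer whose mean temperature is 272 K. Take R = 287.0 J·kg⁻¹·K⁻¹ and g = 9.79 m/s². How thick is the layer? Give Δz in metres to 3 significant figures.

Δz ≈ 8350 m

Hypsometric equation: Δz = (R T̄/g) ln(P₁/P₂).
R T̄/g = 287.0 × 272 / 9.79 = 7973.9 m.
ln(0.5725/0.201) = ln(2.8483) = 1.0467.
Δz = 7973.9 × 1.0467 = 8346.3 m.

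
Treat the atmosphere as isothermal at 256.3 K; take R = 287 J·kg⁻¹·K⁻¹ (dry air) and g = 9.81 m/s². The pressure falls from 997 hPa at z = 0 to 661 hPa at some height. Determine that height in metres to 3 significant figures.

Scale height: H = RT/g = 287 × 256.3 / 9.81 = 7498.3 m.
Invert the barometric formula: z = H ln(P₀/P).
P₀/P = 997/661 = 1.5083; ln(1.5083) = 0.41098.
z = 7498.3 × 0.41098 = 3081.7 m.

z ≈ 3080 m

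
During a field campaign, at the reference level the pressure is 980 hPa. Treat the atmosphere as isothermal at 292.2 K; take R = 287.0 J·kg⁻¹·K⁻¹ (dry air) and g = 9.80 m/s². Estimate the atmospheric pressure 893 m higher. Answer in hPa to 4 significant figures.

Scale height: H = RT/g = 287.0 × 292.2 / 9.80 = 8557.3 m.
Barometric formula: P = P₀ exp(−z/H).
z/H = 893.00/8557.3 = 0.10436; exp(−0.10436) = 0.90090.
P = 980 × 0.90090 = 882.88 hPa.

P ≈ 882.9 hPa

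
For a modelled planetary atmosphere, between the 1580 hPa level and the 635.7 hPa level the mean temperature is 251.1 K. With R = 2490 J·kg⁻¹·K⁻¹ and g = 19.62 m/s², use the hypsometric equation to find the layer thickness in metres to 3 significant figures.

Δz ≈ 29000 m

Hypsometric equation: Δz = (R T̄/g) ln(P₁/P₂).
R T̄/g = 2490 × 251.1 / 19.62 = 31867 m.
ln(1580/635.7) = ln(2.4854) = 0.91043.
Δz = 31867 × 0.91043 = 29013 m.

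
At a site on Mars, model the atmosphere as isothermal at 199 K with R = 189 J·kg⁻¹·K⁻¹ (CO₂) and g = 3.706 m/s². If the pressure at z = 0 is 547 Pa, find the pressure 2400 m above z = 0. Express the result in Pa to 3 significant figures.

Scale height: H = RT/g = 189 × 199 / 3.706 = 10149 m.
Barometric formula: P = P₀ exp(−z/H).
z/H = 2400.0/10149 = 0.23648; exp(−0.23648) = 0.78940.
P = 547 × 0.78940 = 431.80 Pa.

P ≈ 432 Pa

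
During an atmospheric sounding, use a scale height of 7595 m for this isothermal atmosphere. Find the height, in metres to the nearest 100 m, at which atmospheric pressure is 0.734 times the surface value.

z ≈ 2300 m

Set P/P₀ = exp(−z/H) = 0.734, so z = −H ln(0.734).
−ln(0.734) = 0.30925; z = 7595.0 × 0.30925 = 2348.8 m.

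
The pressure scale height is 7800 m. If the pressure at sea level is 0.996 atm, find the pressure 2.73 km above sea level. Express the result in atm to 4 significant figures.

P ≈ 0.7019 atm

Barometric formula: P = P₀ exp(−z/H).
z/H = 2730.0/7800.0 = 0.35000; exp(−0.35000) = 0.70469.
P = 0.996 × 0.70469 = 0.70187 atm.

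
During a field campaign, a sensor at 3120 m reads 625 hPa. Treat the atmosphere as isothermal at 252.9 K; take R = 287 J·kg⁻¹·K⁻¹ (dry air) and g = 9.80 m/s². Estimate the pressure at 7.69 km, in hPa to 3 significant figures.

P ≈ 337 hPa

Scale height: H = RT/g = 287 × 252.9 / 9.80 = 7406.4 m.
Between two levels, P₂ = P₁ exp(−Δz/H) with Δz = z₂ − z₁.
Δz = 7690.0 − 3120.0 = 4570.0 m; Δz/H = 4570.0/7406.4 = 0.61703.
P₂ = 625 × exp(−0.61703) = 625 × 0.53954 = 337.21 hPa.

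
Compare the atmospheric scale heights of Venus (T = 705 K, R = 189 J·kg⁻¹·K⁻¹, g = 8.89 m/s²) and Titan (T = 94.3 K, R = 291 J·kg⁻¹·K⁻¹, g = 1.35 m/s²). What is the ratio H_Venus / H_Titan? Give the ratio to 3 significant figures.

H_Venus/H_Titan ≈ 0.737

H = RT/g for each body.
H_Venus = 189 × 705 / 8.89 = 14988 m.
H_Titan = 291 × 94.3 / 1.35 = 20327 m.
H_Venus/H_Titan = 14988/20327 = 0.73734.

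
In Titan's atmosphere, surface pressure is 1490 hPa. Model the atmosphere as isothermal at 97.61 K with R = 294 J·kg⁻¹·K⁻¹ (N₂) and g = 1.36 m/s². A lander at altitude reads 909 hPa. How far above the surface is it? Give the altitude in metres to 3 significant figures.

Scale height: H = RT/g = 294 × 97.61 / 1.36 = 21101 m.
Invert the barometric formula: z = H ln(P₀/P).
P₀/P = 1490/909 = 1.6392; ln(1.6392) = 0.49421.
z = 21101 × 0.49421 = 10428 m.

z ≈ 10400 m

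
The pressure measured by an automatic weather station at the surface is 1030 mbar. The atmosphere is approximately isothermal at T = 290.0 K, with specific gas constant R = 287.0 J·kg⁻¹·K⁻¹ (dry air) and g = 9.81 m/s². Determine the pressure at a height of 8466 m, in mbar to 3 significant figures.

Scale height: H = RT/g = 287.0 × 290.0 / 9.81 = 8484.2 m.
Barometric formula: P = P₀ exp(−z/H).
z/H = 8466.0/8484.2 = 0.99785; exp(−0.99785) = 0.36867.
P = 1030 × 0.36867 = 379.73 mbar.

P ≈ 380 mbar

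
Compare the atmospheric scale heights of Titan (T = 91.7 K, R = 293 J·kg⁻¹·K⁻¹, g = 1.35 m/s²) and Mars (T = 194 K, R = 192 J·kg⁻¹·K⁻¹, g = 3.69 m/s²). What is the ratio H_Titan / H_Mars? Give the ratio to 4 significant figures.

H = RT/g for each body.
H_Titan = 293 × 91.7 / 1.35 = 19902 m.
H_Mars = 192 × 194 / 3.69 = 10094 m.
H_Titan/H_Mars = 19902/10094 = 1.9717.

H_Titan/H_Mars ≈ 1.972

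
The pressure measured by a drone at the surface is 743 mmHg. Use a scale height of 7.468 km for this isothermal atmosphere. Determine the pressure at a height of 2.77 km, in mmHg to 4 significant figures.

P ≈ 512.7 mmHg

Barometric formula: P = P₀ exp(−z/H).
z/H = 2770.0/7468.0 = 0.37092; exp(−0.37092) = 0.69010.
P = 743 × 0.69010 = 512.74 mmHg.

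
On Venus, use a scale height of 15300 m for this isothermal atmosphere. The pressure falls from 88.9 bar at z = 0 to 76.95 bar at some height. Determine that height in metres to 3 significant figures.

z ≈ 2210 m

Invert the barometric formula: z = H ln(P₀/P).
P₀/P = 88.9/76.95 = 1.1553; ln(1.1553) = 0.14436.
z = 15300 × 0.14436 = 2208.7 m.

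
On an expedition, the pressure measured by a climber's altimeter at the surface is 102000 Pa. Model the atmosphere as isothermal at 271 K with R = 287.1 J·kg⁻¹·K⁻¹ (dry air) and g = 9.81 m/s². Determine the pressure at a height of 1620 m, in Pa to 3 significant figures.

P ≈ 83200 Pa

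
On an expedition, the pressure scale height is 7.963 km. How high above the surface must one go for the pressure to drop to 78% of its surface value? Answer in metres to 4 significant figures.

Set P/P₀ = exp(−z/H) = 0.78, so z = −H ln(0.78).
−ln(0.78) = 0.24846; z = 7963.0 × 0.24846 = 1978.5 m.

z ≈ 1978 m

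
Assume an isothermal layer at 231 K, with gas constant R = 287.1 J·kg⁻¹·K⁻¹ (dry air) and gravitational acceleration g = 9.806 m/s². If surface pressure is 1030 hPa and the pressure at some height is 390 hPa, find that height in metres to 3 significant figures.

Scale height: H = RT/g = 287.1 × 231 / 9.806 = 6763.2 m.
Invert the barometric formula: z = H ln(P₀/P).
P₀/P = 1030/390 = 2.6410; ln(2.6410) = 0.97116.
z = 6763.2 × 0.97116 = 6568.1 m.

z ≈ 6570 m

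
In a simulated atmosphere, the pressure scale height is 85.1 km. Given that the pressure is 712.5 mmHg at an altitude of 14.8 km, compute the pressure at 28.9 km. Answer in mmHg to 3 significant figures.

P ≈ 604 mmHg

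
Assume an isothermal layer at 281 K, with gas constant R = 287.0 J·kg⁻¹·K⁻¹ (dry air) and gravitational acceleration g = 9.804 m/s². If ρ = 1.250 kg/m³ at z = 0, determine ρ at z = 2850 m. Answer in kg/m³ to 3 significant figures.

Scale height: H = RT/g = 287.0 × 281 / 9.804 = 8225.9 m.
In an isothermal atmosphere, density decays like pressure: ρ = ρ₀ exp(−z/H).
z/H = 2850.0/8225.9 = 0.34647; exp(−0.34647) = 0.70718.
ρ = 1.250 × 0.70718 = 0.88398 kg/m³.

ρ ≈ 0.884 kg/m³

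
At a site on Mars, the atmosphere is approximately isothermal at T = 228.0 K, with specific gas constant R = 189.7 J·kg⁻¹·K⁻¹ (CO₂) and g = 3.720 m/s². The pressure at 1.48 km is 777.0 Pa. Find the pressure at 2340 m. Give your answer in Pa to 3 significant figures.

P ≈ 722 Pa

Scale height: H = RT/g = 189.7 × 228.0 / 3.720 = 11627 m.
Between two levels, P₂ = P₁ exp(−Δz/H) with Δz = z₂ − z₁.
Δz = 2340.0 − 1480.0 = 860.00 m; Δz/H = 860.00/11627 = 0.073966.
P₂ = 777.0 × exp(−0.073966) = 777.0 × 0.92870 = 721.60 Pa.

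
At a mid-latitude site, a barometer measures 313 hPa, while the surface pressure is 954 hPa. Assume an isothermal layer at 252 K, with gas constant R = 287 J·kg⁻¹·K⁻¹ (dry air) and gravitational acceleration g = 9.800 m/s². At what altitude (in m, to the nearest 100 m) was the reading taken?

Scale height: H = RT/g = 287 × 252 / 9.800 = 7380.0 m.
Invert the barometric formula: z = H ln(P₀/P).
P₀/P = 954/313 = 3.0479; ln(3.0479) = 1.1145.
z = 7380.0 × 1.1145 = 8225.0 m.

z ≈ 8200 m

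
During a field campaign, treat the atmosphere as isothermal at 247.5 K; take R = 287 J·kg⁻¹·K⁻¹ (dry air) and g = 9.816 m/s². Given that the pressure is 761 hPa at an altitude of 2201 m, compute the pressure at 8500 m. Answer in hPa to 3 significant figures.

P ≈ 319 hPa

Scale height: H = RT/g = 287 × 247.5 / 9.816 = 7236.4 m.
Between two levels, P₂ = P₁ exp(−Δz/H) with Δz = z₂ − z₁.
Δz = 8500.0 − 2201.0 = 6299.0 m; Δz/H = 6299.0/7236.4 = 0.87046.
P₂ = 761 × exp(−0.87046) = 761 × 0.41876 = 318.68 hPa.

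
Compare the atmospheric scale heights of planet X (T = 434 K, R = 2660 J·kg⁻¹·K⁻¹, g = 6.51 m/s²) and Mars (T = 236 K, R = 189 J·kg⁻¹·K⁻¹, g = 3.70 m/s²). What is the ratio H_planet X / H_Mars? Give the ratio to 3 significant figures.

H = RT/g for each body.
H_planet X = 2660 × 434 / 6.51 = 177330 m.
H_Mars = 189 × 236 / 3.70 = 12055 m.
H_planet X/H_Mars = 177330/12055 = 14.710.

H_planet X/H_Mars ≈ 14.7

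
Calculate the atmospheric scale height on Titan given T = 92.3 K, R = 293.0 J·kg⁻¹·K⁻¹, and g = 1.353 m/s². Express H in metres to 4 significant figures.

The scale height of an isothermal atmosphere is H = RT/g.
H = 293.0 × 92.3 / 1.353 = 27044/1.353 = 19988 m.

H ≈ 19990 m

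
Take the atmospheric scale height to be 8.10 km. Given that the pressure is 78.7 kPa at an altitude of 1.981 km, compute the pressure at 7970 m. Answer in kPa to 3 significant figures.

Between two levels, P₂ = P₁ exp(−Δz/H) with Δz = z₂ − z₁.
Δz = 7970.0 − 1981.0 = 5989.0 m; Δz/H = 5989.0/8100.0 = 0.73938.
P₂ = 78.7 × exp(−0.73938) = 78.7 × 0.47741 = 37.572 kPa.

P ≈ 37.6 kPa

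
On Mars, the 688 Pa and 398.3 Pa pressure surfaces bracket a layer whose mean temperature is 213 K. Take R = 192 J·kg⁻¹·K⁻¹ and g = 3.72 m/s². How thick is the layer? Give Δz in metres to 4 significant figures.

Δz ≈ 6009 m

Hypsometric equation: Δz = (R T̄/g) ln(P₁/P₂).
R T̄/g = 192 × 213 / 3.72 = 10994 m.
ln(688/398.3) = ln(1.7273) = 0.54656.
Δz = 10994 × 0.54656 = 6008.9 m.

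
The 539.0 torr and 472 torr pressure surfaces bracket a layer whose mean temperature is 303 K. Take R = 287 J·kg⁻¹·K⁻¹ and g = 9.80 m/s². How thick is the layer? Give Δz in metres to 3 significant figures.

Hypsometric equation: Δz = (R T̄/g) ln(P₁/P₂).
R T̄/g = 287 × 303 / 9.80 = 8873.6 m.
ln(539.0/472) = ln(1.1419) = 0.13269.
Δz = 8873.6 × 0.13269 = 1177.4 m.

Δz ≈ 1180 m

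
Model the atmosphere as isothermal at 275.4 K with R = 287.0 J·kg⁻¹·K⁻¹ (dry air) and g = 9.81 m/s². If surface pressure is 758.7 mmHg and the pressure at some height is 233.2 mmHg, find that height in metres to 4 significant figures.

Scale height: H = RT/g = 287.0 × 275.4 / 9.81 = 8057.1 m.
Invert the barometric formula: z = H ln(P₀/P).
P₀/P = 758.7/233.2 = 3.2534; ln(3.2534) = 1.1797.
z = 8057.1 × 1.1797 = 9505.0 m.

z ≈ 9505 m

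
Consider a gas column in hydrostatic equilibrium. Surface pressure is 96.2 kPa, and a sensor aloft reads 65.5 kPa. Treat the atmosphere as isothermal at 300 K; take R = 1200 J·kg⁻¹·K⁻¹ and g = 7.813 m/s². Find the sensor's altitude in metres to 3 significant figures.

z ≈ 17700 m

Scale height: H = RT/g = 1200 × 300 / 7.813 = 46077 m.
Invert the barometric formula: z = H ln(P₀/P).
P₀/P = 96.2/65.5 = 1.4687; ln(1.4687) = 0.38438.
z = 46077 × 0.38438 = 17711 m.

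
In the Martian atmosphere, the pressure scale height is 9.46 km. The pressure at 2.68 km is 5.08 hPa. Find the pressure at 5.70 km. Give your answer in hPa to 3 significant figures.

P ≈ 3.69 hPa

Between two levels, P₂ = P₁ exp(−Δz/H) with Δz = z₂ − z₁.
Δz = 5700.0 − 2680.0 = 3020.0 m; Δz/H = 3020.0/9460.0 = 0.31924.
P₂ = 5.08 × exp(−0.31924) = 5.08 × 0.72670 = 3.6916 hPa.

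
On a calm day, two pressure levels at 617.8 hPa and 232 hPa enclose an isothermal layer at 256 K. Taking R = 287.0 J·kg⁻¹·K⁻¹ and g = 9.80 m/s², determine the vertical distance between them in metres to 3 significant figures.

Hypsometric equation: Δz = (R T̄/g) ln(P₁/P₂).
R T̄/g = 287.0 × 256 / 9.80 = 7497.1 m.
ln(617.8/232) = ln(2.6629) = 0.97942.
Δz = 7497.1 × 0.97942 = 7342.8 m.

Δz ≈ 7340 m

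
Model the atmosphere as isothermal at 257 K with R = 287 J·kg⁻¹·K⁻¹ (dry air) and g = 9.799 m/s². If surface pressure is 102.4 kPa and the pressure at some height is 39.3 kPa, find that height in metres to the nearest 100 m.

z ≈ 7200 m

Scale height: H = RT/g = 287 × 257 / 9.799 = 7527.2 m.
Invert the barometric formula: z = H ln(P₀/P).
P₀/P = 102.4/39.3 = 2.6056; ln(2.6056) = 0.95766.
z = 7527.2 × 0.95766 = 7208.5 m.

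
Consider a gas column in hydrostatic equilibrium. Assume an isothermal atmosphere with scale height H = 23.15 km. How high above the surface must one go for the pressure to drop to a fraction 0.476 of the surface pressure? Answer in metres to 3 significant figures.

Set P/P₀ = exp(−z/H) = 0.476, so z = −H ln(0.476).
−ln(0.476) = 0.74234; z = 23150 × 0.74234 = 17185 m.

z ≈ 17200 m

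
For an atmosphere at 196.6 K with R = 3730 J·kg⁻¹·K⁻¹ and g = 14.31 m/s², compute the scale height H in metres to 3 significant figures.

H ≈ 51200 m

The scale height of an isothermal atmosphere is H = RT/g.
H = 3730 × 196.6 / 14.31 = 733320/14.31 = 51245 m.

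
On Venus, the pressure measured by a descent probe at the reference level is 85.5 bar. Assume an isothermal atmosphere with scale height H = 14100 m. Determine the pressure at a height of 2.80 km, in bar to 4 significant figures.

Barometric formula: P = P₀ exp(−z/H).
z/H = 2800.0/14100 = 0.19858; exp(−0.19858) = 0.81989.
P = 85.5 × 0.81989 = 70.101 bar.

P ≈ 70.10 bar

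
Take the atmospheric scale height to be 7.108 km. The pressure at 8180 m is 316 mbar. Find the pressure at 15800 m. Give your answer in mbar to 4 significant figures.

P ≈ 108.2 mbar

Between two levels, P₂ = P₁ exp(−Δz/H) with Δz = z₂ − z₁.
Δz = 15800 − 8180.0 = 7620.0 m; Δz/H = 7620.0/7108.0 = 1.0720.
P₂ = 316 × exp(−1.0720) = 316 × 0.34232 = 108.17 mbar.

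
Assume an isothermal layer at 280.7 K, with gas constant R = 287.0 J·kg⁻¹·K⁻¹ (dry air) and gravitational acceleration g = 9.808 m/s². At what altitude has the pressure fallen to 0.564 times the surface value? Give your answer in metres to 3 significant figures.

z ≈ 4700 m

Scale height: H = RT/g = 287.0 × 280.7 / 9.808 = 8213.8 m.
Set P/P₀ = exp(−z/H) = 0.564, so z = −H ln(0.564).
−ln(0.564) = 0.57270; z = 8213.8 × 0.57270 = 4704.0 m.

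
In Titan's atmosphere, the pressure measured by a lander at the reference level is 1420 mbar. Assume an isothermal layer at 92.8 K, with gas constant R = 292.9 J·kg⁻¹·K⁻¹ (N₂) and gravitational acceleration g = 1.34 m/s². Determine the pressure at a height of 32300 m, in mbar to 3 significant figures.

P ≈ 289 mbar

Scale height: H = RT/g = 292.9 × 92.8 / 1.34 = 20284 m.
Barometric formula: P = P₀ exp(−z/H).
z/H = 32300/20284 = 1.5924; exp(−1.5924) = 0.20344.
P = 1420 × 0.20344 = 288.88 mbar.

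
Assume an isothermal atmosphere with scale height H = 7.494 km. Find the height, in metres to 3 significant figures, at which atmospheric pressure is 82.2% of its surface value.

Set P/P₀ = exp(−z/H) = 0.822, so z = −H ln(0.822).
−ln(0.822) = 0.19601; z = 7494.0 × 0.19601 = 1468.9 m.

z ≈ 1470 m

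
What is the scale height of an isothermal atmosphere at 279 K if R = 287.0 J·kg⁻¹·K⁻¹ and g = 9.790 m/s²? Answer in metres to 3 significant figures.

H ≈ 8180 m

The scale height of an isothermal atmosphere is H = RT/g.
H = 287.0 × 279 / 9.790 = 80073/9.790 = 8179.1 m.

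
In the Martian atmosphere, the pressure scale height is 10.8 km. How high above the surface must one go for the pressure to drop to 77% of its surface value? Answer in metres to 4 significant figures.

z ≈ 2823 m

Set P/P₀ = exp(−z/H) = 0.77, so z = −H ln(0.77).
−ln(0.77) = 0.26136; z = 10800 × 0.26136 = 2822.7 m.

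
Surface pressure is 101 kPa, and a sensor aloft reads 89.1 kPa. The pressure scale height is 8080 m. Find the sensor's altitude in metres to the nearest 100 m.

z ≈ 1000 m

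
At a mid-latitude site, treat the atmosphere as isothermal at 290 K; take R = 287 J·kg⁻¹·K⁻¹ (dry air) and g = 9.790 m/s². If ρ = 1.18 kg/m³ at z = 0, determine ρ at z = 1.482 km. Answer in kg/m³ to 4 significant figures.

ρ ≈ 0.9912 kg/m³

Scale height: H = RT/g = 287 × 290 / 9.790 = 8501.5 m.
In an isothermal atmosphere, density decays like pressure: ρ = ρ₀ exp(−z/H).
z/H = 1482.0/8501.5 = 0.17432; exp(−0.17432) = 0.84003.
ρ = 1.18 × 0.84003 = 0.99124 kg/m³.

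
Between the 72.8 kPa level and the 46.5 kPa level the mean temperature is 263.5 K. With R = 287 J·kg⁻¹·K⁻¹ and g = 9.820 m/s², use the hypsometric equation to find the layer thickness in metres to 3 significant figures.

Hypsometric equation: Δz = (R T̄/g) ln(P₁/P₂).
R T̄/g = 287 × 263.5 / 9.820 = 7701.1 m.
ln(72.8/46.5) = ln(1.5656) = 0.44827.
Δz = 7701.1 × 0.44827 = 3452.2 m.

Δz ≈ 3450 m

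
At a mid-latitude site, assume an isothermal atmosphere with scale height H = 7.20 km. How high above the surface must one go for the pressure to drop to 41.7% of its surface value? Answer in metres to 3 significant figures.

z ≈ 6300 m

Set P/P₀ = exp(−z/H) = 0.417, so z = −H ln(0.417).
−ln(0.417) = 0.87467; z = 7200.0 × 0.87467 = 6297.6 m.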